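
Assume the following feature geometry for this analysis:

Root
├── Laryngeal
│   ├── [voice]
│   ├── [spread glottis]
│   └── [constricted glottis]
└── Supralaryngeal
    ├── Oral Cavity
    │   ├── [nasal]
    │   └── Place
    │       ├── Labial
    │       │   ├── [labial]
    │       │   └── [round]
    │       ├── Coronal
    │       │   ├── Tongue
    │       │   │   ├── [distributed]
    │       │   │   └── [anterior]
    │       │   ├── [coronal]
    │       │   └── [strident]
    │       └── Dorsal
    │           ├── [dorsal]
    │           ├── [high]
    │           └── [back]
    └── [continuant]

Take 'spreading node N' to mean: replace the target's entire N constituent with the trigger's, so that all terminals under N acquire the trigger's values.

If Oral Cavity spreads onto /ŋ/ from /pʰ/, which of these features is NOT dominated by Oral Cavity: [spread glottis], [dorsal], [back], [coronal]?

The terminals dominated by Oral Cavity are [nasal], [labial], [round], [distributed], [anterior], [coronal], [strident], [dorsal], [high], [back].
Of the listed options, [back], [coronal], [dorsal] are among these and would be overwritten by spreading Oral Cavity.
[spread glottis] is not within the Oral Cavity subtree (it hangs from Laryngeal), so /ŋ/'s [spread glottis] value survives.

[spread glottis]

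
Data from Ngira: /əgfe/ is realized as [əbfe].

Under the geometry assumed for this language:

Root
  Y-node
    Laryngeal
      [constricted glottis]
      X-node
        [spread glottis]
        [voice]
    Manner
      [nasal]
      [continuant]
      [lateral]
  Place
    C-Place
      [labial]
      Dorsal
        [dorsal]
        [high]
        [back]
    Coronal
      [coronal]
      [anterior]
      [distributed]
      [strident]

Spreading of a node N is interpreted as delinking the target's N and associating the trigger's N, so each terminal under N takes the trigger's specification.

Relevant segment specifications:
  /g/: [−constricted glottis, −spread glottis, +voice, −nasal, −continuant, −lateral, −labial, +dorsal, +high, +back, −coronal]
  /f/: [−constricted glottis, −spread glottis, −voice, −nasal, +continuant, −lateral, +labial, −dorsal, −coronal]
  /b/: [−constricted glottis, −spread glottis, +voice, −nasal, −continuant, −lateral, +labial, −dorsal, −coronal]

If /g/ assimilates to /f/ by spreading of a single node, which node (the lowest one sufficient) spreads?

C-Place

Feature comparison: [labial], [dorsal], [high], [back] differ between /g/ and [b]; the remaining terminals match.
Tracing each changed feature up the tree, the paths first meet at C-Place; any lower node misses at least one of them.
Spreading C-Place from /f/ overwrites each of those terminals with /f/'s values, yielding exactly [b].
Features on which the two segments disagree outside C-Place, such as [continuant], [voice], are unchanged — nothing dominating them spread, and C-Place is the minimal sufficient constituent.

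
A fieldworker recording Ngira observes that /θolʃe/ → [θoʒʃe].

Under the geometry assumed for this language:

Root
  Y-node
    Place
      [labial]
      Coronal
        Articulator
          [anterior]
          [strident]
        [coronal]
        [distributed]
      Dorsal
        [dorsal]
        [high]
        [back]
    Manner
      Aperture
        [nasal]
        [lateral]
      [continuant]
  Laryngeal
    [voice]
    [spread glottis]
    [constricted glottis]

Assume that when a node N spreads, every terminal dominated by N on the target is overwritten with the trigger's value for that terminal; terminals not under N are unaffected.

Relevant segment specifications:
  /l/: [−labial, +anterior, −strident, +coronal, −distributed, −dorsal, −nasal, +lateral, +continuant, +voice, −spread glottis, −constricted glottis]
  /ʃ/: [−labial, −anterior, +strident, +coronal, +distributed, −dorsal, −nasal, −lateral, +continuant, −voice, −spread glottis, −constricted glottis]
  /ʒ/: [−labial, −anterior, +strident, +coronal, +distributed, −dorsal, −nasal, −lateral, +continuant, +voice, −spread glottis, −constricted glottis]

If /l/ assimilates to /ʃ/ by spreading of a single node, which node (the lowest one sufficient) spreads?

The alternation /l/ → [ʒ] changes [lateral], [anterior], [distributed], [strident] and nothing else.
The smallest constituent containing every changed terminal is Y-node — each of its daughters lacks at least one of the affected features.
If Y-node spreads, every terminal under it takes /ʃ/'s value, producing [ʒ] as observed.
[voice] — on which /ʃ/ differs from /l/ — is unchanged, so Root cannot have spread; the constituent is no larger than Y-node.

Y-node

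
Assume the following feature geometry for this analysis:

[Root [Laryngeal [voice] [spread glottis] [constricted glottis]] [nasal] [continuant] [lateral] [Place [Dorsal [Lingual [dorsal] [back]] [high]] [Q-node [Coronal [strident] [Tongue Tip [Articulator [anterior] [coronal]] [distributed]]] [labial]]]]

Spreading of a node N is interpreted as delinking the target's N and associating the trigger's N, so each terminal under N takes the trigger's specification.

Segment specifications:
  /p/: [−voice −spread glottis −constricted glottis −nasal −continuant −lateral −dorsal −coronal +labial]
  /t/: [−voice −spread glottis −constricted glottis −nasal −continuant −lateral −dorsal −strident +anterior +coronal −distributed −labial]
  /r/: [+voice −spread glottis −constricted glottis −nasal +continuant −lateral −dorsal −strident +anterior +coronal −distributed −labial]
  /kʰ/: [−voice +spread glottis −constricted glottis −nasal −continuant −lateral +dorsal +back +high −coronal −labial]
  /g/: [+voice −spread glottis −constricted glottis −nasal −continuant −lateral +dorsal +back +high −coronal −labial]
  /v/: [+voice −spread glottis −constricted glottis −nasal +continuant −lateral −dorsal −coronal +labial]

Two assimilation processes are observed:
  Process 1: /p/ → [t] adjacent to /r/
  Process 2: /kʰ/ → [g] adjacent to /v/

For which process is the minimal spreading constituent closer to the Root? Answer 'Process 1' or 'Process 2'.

Process 2

Process 1 alters [labial], [coronal], [anterior], [distributed], [strident]; the lowest common ancestor is Q-node (depth 2 from Root).
Process 2 alters [voice], [spread glottis]; the lowest common ancestor is Laryngeal (depth 1 from Root).
Laryngeal (depth 1) sits above Q-node (depth 2), making Process 2 the one with the higher spreading node.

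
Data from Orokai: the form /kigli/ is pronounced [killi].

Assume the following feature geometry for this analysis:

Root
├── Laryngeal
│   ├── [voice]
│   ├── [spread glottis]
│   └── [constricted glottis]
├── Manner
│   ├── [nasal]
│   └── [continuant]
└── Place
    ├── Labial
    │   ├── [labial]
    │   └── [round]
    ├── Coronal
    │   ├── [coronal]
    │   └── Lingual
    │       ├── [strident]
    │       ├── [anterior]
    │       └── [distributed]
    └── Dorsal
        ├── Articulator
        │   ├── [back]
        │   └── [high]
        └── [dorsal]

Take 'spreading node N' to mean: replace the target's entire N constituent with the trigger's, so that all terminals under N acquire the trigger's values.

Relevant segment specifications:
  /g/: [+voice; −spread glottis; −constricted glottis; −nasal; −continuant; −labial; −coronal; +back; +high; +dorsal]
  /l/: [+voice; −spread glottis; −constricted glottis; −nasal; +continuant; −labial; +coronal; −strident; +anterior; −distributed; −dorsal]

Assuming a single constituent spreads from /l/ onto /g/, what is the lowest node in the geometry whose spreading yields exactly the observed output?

Root

Comparing /g/ with its surface form [l], the features that change are [continuant], [coronal], [anterior], [distributed], [strident], [dorsal], [high], [back].
These terminals are all dominated by Root, and no proper subconstituent of Root covers them all; Root is their lowest common ancestor.
If Root spreads, every terminal under it takes /l/'s value, producing [l] as observed.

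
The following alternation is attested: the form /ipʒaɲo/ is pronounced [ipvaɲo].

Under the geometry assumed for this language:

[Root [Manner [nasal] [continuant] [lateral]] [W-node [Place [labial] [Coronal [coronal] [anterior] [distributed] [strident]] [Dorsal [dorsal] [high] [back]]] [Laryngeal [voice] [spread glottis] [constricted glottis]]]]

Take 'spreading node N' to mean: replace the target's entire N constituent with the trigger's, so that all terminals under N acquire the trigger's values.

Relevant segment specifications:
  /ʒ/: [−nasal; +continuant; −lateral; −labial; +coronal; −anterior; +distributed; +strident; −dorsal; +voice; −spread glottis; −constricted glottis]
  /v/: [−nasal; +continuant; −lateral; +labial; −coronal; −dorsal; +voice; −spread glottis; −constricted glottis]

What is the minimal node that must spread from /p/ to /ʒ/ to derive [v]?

Place

Comparing /ʒ/ with its surface form [v], the features that change are [labial], [coronal], [anterior], [distributed], [strident].
Tracing each changed feature up the tree, the paths first meet at Place; any lower node misses at least one of them.
Delinking /ʒ/'s Place and associating /p/'s Place gives precisely the feature bundle of [v].
Since [voice] is preserved even though /p/ disagrees there, no node above Place spread.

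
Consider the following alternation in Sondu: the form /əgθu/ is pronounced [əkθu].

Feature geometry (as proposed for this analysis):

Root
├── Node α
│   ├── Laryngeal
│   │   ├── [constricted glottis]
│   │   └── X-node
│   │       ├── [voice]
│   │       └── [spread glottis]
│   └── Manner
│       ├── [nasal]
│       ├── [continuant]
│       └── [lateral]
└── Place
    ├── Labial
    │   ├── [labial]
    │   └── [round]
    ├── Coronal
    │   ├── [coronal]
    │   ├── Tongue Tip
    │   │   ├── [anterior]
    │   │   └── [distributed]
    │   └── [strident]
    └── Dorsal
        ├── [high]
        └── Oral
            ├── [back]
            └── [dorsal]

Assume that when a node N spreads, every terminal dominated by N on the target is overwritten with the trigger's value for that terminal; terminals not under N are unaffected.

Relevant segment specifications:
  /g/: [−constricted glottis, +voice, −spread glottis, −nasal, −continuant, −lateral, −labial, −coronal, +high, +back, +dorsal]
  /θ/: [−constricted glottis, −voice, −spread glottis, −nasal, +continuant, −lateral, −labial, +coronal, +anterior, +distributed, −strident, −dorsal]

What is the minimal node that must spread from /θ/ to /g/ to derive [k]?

[voice]

Comparing /g/ with its surface form [k], the only feature that changes is [voice].
With a single altered terminal, the smallest constituent that could spread is that terminal — [voice].
[dorsal], [coronal] stay as in /g/ although /θ/ differs there, so no node dominating them spread; among the remaining candidates [voice] is the lowest that derives the output.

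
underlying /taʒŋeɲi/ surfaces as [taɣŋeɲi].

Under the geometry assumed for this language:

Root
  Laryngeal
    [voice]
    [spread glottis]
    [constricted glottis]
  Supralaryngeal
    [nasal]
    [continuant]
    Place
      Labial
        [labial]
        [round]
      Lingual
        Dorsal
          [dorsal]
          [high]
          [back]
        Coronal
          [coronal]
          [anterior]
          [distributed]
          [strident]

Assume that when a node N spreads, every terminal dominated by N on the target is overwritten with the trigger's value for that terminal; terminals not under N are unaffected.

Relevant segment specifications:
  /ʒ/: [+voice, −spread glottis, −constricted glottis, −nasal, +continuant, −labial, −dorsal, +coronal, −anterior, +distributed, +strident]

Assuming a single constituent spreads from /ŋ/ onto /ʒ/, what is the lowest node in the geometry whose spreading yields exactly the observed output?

Lingual

The alternation /ʒ/ → [ɣ] changes [coronal], [anterior], [distributed], [strident], [dorsal], [high], [back] and nothing else.
In this geometry the lowest node dominating all of them is Lingual: every daughter of Lingual dominates only a proper subset, so no lower node suffices.
If Lingual spreads, every terminal under it takes /ŋ/'s value, producing [ɣ] as observed.
Features on which the two segments disagree outside Lingual, such as [continuant], [nasal], are unchanged — nothing dominating them spread, and Lingual is the minimal sufficient constituent.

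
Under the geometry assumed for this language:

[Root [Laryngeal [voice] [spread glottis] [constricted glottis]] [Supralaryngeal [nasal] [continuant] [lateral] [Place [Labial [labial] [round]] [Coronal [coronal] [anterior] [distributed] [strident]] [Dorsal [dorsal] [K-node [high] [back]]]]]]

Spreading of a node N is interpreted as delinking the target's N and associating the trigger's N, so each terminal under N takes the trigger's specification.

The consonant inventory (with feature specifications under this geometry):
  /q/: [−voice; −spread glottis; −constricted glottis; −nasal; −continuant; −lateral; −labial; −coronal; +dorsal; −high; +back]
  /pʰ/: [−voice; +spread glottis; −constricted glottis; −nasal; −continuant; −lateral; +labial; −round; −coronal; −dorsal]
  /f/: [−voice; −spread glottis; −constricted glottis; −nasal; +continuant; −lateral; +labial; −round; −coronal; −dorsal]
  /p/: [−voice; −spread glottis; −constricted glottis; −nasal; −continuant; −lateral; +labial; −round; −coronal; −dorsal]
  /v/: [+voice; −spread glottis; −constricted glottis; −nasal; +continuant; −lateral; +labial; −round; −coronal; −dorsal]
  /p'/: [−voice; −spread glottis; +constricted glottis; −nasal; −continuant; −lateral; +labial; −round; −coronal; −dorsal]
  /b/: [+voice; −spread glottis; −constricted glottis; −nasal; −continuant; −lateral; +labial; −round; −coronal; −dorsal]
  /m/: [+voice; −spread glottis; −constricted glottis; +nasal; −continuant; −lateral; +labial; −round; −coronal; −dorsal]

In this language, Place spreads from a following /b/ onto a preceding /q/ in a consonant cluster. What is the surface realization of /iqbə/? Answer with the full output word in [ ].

[ipbə]

Terminals under Place in this geometry: [labial], [round], [coronal], [anterior], [distributed], [strident], [dorsal], [high], [back].
After delinking /q/'s Place and linking /b/'s, the affected terminals become [+labial], [−round], [−coronal], [−dorsal]; [voice], [spread glottis], [constricted glottis], … (outside Place) are retained from /q/.
The resulting bundle matches /p/ in the inventory; substituting it for /q/ gives [ipbə].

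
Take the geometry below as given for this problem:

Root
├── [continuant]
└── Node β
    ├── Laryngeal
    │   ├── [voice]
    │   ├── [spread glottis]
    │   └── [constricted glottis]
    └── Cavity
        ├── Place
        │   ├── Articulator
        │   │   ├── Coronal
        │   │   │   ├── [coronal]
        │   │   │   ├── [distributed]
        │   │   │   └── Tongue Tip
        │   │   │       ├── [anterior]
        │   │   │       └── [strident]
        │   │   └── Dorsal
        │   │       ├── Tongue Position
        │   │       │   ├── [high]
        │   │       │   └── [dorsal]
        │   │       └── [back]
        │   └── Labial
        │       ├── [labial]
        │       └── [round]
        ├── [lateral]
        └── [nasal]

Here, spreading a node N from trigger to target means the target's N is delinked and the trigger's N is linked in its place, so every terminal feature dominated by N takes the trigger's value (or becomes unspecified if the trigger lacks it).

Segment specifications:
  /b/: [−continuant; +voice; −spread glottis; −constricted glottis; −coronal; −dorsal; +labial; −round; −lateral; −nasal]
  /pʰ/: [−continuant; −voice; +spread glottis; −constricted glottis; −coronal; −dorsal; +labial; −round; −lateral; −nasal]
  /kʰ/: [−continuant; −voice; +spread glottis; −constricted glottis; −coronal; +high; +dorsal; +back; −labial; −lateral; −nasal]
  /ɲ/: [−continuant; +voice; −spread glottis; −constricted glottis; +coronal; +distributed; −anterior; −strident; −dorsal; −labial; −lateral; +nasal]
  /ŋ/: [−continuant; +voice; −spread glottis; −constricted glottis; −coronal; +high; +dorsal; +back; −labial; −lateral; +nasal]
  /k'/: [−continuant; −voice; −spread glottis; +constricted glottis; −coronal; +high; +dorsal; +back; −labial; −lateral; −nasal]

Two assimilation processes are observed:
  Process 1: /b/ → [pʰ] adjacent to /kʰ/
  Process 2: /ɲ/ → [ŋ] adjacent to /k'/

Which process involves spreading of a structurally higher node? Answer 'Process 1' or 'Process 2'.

Process 1

Process 1: the features that change are [voice], [spread glottis]; the minimal node is Laryngeal (depth 2).
In Process 2, [coronal], [anterior], [distributed], [strident], [dorsal], [high], [back] change, so the minimal spreading node is Articulator at depth 4.
Depth 2 < depth 4; Process 1 involves the structurally higher constituent Laryngeal.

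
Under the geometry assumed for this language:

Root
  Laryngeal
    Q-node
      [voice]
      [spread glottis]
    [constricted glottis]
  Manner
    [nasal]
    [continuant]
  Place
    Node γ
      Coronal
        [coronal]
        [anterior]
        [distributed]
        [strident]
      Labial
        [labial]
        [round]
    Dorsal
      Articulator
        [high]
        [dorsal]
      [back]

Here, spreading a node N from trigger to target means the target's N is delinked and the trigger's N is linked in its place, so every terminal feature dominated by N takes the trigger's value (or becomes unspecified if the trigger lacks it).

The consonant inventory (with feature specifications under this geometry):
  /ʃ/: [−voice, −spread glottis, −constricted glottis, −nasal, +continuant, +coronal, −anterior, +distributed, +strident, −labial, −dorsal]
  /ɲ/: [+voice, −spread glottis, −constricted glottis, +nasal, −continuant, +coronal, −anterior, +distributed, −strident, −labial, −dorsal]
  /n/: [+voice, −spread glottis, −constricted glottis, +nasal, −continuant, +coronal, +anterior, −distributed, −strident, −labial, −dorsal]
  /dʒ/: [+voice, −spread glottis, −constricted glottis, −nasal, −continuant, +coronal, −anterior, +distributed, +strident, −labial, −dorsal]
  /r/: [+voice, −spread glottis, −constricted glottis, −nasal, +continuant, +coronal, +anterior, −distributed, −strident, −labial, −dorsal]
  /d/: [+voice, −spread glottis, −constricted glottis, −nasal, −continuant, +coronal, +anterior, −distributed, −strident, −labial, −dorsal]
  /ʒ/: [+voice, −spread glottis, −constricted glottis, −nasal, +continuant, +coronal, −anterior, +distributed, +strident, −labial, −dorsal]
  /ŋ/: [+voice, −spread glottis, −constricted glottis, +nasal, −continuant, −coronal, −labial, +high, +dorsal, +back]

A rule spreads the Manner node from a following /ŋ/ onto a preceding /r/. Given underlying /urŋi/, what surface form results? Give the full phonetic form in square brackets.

[unŋi]

Terminals under Manner in this geometry: [nasal], [continuant].
The target acquires /ŋ/'s values for everything under Manner — [+nasal], [−continuant] — while keeping its own [voice], [spread glottis], [constricted glottis], ….
The resulting bundle matches /n/ in the inventory; substituting it for /r/ gives [unŋi].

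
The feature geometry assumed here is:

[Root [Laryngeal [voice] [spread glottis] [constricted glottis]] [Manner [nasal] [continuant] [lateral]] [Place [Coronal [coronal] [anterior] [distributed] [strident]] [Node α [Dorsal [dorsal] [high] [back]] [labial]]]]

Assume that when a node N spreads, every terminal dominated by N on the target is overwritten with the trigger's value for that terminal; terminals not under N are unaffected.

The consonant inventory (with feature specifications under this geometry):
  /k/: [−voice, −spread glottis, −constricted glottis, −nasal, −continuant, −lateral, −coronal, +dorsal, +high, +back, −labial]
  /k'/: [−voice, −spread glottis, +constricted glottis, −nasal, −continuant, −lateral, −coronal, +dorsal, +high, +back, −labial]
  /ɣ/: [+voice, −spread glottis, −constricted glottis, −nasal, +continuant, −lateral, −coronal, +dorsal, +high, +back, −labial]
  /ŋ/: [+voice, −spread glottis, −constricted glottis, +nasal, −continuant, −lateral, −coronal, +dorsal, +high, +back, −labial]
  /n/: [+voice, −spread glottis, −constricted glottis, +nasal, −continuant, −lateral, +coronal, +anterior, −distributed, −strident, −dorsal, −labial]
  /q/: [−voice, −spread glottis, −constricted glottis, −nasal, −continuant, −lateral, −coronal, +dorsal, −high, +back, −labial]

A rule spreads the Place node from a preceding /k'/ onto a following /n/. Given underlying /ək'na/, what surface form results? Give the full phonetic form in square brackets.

[ək'ŋa]

The Place node dominates the terminals [coronal], [anterior], [distributed], [strident], [dorsal], [high], [back], [labial].
The target acquires /k'/'s values for everything under Place — [−coronal], [+dorsal], [+high], [+back], [−labial] — while keeping its own [voice], [spread glottis], [constricted glottis], ….
The resulting bundle matches /ŋ/ in the inventory; substituting it for /n/ gives [ək'ŋa].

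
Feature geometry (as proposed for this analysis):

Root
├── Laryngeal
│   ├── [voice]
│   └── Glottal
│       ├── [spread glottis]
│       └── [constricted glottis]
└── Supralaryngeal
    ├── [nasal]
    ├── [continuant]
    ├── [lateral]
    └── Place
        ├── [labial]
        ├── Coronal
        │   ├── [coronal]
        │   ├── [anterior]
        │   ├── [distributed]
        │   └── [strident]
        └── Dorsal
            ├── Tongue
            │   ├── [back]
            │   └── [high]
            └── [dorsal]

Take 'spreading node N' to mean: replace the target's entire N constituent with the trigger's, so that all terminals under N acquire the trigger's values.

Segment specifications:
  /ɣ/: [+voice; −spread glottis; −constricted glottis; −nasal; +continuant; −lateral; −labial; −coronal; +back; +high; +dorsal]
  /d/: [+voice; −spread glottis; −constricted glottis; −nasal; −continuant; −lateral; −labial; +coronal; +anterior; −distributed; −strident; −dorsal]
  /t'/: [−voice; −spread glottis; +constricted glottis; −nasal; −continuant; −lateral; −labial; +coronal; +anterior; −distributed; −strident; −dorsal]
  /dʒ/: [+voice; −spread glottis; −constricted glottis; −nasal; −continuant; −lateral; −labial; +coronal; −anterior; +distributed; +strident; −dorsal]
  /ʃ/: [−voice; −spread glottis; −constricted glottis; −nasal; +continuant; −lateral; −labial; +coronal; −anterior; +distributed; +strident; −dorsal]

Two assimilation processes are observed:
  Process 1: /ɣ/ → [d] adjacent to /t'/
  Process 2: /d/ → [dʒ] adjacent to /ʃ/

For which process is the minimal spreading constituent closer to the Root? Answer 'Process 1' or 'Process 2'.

Process 1 alters [continuant], [coronal], [anterior], [distributed], [strident], [dorsal], [high], [back]; the lowest common ancestor is Supralaryngeal (depth 1 from Root).
Process 2 alters [anterior], [distributed], [strident]; the lowest common ancestor is Coronal (depth 3 from Root).
Depth 1 < depth 3; Process 1 involves the structurally higher constituent Supralaryngeal.

Process 1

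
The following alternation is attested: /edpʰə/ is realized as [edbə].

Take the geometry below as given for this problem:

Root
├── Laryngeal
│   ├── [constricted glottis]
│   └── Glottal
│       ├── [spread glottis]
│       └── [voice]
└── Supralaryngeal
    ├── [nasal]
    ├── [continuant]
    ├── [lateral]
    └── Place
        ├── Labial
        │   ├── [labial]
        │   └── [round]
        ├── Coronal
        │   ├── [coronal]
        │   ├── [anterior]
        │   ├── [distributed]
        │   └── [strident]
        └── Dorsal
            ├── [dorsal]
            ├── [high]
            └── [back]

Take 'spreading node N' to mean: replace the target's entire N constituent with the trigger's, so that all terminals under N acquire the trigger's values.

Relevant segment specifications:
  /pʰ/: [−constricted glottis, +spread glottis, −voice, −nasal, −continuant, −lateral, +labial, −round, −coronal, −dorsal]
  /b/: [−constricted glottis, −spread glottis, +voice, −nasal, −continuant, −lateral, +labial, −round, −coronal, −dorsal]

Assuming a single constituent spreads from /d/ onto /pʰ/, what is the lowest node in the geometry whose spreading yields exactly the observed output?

/pʰ/ and [b] differ in [voice], [spread glottis]; every other specified feature is identical.
In this geometry the lowest node dominating all of them is Glottal: every daughter of Glottal dominates only a proper subset, so no lower node suffices.
If Glottal spreads, every terminal under it takes /d/'s value, producing [b] as observed.
Features on which the two segments disagree outside Glottal, such as [coronal], [labial], are unchanged — nothing dominating them spread, and Glottal is the minimal sufficient constituent.

Glottal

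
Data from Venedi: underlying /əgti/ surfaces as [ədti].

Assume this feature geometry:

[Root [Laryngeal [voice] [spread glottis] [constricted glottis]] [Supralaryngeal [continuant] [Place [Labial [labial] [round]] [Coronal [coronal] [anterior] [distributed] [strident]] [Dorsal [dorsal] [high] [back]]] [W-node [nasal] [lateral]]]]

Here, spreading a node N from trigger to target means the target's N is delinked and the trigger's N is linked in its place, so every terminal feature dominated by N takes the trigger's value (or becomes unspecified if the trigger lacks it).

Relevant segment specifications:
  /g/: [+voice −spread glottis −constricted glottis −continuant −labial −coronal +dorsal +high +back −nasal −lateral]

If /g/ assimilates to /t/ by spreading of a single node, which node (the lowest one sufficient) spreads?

/g/ and [d] differ in [coronal], [anterior], [distributed], [strident], [dorsal], [high], [back]; every other specified feature is identical.
In this geometry the lowest node dominating all of them is Place: every daughter of Place dominates only a proper subset, so no lower node suffices.
If Place spreads, every terminal under it takes /t/'s value, producing [d] as observed.
[voice], a feature on which the two segments disagree outside Place, is unchanged — nothing dominating it spread, and Place is the minimal sufficient constituent.

Place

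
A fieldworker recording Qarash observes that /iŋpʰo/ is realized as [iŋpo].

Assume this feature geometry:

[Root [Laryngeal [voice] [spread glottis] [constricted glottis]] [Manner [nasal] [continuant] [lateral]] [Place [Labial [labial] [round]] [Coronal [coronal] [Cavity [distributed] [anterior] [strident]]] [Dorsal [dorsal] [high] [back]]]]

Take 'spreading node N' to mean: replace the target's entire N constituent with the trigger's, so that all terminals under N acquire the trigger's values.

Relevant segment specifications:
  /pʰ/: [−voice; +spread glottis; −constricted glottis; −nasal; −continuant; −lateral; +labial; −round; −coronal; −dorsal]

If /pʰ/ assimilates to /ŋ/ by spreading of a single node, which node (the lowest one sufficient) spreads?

[spread glottis]

Comparing /pʰ/ with its surface form [p], the only feature that changes is [spread glottis].
Only a single terminal changes, and /ŋ/ supplies the new value, so [spread glottis] itself is the minimal spreading constituent.
Had Laryngeal or a higher node spread, [voice] would have taken /ŋ/'s value; it stays as in /pʰ/, confirming the spreading constituent is exactly [spread glottis].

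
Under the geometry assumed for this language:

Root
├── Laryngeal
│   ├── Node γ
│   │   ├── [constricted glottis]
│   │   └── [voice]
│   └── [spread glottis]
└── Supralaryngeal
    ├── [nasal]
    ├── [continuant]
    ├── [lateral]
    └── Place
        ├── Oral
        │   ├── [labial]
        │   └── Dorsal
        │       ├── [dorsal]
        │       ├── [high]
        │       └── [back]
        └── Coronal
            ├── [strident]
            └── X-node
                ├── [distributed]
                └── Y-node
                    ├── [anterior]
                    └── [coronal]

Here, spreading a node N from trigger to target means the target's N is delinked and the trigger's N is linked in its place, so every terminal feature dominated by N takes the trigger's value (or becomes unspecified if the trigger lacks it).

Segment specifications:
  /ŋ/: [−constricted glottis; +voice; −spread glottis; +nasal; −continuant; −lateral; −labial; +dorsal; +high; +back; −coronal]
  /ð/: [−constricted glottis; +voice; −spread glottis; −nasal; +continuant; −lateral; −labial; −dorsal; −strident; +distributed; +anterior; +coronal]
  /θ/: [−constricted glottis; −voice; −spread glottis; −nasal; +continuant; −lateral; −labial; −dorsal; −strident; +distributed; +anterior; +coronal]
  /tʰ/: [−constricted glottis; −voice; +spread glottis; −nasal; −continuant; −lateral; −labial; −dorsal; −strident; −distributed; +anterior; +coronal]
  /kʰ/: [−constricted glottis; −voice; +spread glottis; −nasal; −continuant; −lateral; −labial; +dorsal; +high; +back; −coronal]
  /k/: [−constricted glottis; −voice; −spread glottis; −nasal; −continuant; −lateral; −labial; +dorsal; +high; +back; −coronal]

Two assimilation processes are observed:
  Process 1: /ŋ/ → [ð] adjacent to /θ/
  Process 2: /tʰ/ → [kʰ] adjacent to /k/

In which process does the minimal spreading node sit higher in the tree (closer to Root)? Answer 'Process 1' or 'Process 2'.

Process 1

In Process 1, [nasal], [continuant], [coronal], [anterior], [distributed], [strident], [dorsal], [high], [back] change, so the minimal spreading node is Supralaryngeal at depth 1.
Process 2 alters [coronal], [anterior], [distributed], [strident], [dorsal], [high], [back]; the lowest common ancestor is Place (depth 2 from Root).
Supralaryngeal is closer to Root than Place, so Process 1 spreads the higher node.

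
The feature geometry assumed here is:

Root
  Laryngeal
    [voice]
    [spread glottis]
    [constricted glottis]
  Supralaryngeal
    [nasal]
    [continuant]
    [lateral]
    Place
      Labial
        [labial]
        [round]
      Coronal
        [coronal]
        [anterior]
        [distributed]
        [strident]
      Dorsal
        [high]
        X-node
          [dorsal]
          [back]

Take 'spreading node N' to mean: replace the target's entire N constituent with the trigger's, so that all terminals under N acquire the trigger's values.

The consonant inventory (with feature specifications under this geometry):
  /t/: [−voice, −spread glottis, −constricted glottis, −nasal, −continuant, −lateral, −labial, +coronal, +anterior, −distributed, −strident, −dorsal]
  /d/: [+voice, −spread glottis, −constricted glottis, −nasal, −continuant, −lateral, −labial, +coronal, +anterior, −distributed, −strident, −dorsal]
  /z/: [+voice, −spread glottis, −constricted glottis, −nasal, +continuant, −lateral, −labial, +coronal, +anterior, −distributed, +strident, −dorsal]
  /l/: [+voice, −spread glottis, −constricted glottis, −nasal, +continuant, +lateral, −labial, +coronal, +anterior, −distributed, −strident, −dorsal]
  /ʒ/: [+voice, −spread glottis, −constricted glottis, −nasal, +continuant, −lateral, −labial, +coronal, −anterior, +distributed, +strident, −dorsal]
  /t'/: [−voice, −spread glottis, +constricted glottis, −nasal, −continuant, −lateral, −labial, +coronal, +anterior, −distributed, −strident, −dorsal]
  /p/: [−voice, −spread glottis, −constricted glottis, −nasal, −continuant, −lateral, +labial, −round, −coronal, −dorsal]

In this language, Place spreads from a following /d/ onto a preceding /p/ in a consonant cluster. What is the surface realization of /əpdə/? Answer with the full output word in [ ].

[ətdə]

The Place node dominates the terminals [labial], [round], [coronal], [anterior], [distributed], [strident], [high], [dorsal], [back].
The target acquires /d/'s values for everything under Place — [−labial], [+coronal], [+anterior], [−distributed], [−strident], [−dorsal] — while keeping its own [voice], [spread glottis], [constricted glottis], ….
The resulting bundle matches /t/ in the inventory; substituting it for /p/ gives [ətdə].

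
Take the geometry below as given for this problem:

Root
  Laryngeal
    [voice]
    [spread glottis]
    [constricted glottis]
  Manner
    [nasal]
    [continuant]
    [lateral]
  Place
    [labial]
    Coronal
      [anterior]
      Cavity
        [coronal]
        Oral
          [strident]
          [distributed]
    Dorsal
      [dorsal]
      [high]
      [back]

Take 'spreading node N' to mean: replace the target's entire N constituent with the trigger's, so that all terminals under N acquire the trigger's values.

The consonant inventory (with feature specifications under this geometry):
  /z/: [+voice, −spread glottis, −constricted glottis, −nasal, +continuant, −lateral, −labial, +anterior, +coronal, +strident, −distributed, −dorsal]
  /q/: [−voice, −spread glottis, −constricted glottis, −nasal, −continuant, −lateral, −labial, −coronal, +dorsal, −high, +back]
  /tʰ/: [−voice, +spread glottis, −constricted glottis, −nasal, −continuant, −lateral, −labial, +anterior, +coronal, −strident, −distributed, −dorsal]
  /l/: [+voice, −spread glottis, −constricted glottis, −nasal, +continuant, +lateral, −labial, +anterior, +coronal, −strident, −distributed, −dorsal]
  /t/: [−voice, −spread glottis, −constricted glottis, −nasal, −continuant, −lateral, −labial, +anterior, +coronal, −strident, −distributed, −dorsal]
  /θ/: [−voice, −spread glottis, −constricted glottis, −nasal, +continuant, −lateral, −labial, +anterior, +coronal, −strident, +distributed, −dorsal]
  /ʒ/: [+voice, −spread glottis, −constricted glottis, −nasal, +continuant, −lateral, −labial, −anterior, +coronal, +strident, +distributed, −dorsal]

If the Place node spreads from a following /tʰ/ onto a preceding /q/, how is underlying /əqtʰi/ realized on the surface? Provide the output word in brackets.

[əttʰi]

Terminals under Place in this geometry: [labial], [anterior], [coronal], [strident], [distributed], [dorsal], [high], [back].
After delinking /q/'s Place and linking /tʰ/'s, the affected terminals become [−labial], [+anterior], [+coronal], [−strident], [−distributed], [−dorsal]; [voice], [spread glottis], [constricted glottis], … (outside Place) are retained from /q/.
This feature bundle is that of [t], so /əqtʰi/ surfaces as [əttʰi].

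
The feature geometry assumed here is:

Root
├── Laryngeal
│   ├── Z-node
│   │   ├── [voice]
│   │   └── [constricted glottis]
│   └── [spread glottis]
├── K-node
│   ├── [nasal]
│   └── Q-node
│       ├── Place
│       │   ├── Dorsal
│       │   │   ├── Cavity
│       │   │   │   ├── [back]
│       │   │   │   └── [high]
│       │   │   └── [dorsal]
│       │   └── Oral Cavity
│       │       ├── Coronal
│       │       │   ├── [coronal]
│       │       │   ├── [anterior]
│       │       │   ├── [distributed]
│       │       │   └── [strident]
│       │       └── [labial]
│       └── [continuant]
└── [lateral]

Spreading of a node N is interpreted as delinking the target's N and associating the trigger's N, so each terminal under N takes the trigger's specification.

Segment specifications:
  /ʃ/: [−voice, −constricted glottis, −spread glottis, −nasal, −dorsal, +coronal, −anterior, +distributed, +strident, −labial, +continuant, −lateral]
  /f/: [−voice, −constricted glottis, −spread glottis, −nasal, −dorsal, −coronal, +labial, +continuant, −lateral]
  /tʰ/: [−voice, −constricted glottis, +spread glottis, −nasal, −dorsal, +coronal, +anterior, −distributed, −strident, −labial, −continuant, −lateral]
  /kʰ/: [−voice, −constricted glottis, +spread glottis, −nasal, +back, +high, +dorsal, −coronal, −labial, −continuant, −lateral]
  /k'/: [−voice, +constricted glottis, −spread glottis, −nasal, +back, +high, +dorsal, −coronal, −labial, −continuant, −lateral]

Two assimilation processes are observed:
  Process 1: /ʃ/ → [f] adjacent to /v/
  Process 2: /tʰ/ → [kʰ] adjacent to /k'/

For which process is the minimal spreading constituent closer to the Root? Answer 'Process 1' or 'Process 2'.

Process 2

In Process 1, [labial], [coronal], [anterior], [distributed], [strident] change, so the minimal spreading node is Oral Cavity at depth 4.
Process 2: the features that change are [coronal], [anterior], [distributed], [strident], [dorsal], [high], [back]; the minimal node is Place (depth 3).
Place is closer to Root than Oral Cavity, so Process 2 spreads the higher node.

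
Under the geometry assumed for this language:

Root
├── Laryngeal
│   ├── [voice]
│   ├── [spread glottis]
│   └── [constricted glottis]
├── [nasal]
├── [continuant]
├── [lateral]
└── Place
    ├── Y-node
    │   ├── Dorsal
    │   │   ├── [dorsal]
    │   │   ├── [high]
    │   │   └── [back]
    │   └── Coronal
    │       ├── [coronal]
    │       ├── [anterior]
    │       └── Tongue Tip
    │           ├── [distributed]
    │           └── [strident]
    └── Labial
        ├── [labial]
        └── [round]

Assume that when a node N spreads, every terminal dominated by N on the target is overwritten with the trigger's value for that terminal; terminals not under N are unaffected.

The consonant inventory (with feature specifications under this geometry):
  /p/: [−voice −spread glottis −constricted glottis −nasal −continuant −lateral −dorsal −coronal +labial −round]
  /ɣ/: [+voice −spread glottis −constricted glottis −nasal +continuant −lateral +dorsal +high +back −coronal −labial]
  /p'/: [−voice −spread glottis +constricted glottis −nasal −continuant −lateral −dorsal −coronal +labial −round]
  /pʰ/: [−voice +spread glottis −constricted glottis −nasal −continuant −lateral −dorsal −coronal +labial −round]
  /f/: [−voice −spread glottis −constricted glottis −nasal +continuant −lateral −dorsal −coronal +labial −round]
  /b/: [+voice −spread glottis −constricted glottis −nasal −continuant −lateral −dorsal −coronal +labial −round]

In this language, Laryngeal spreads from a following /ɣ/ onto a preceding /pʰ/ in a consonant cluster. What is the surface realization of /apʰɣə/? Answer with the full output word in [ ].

[abɣə]

The Laryngeal node dominates the terminals [voice], [spread glottis], [constricted glottis].
Spreading Laryngeal from /ɣ/ onto /pʰ/ replaces those values with /ɣ/'s: [+voice], [−spread glottis], [−constricted glottis]. Features outside Laryngeal ([nasal], [continuant], [lateral], …) stay as in /pʰ/.
Among the inventory, only /b/ has exactly this specification, giving the surface form [abɣə].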